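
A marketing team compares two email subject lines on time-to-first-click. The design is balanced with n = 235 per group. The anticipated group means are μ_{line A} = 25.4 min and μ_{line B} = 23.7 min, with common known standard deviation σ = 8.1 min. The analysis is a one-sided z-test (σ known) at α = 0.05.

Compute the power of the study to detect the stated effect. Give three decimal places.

Standardized effect: d = |μ_{line A} − μ_{line B}| / σ = |25.4 − 23.7| / 8.1 = 0.2099
Noncentrality parameter: δ = d·√(n/2) = 0.2099 × √(235/2) = 2.2750
Critical value for a one-sided test at α = 0.05: z_α = 1.645.
Power = Φ(δ − 1.645) = Φ(0.630) = 0.7357.

Power ≈ 0.736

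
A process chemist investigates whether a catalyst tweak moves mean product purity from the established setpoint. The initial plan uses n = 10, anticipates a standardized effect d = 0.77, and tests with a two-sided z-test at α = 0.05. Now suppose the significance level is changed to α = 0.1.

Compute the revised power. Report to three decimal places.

δ = d·√n = 0.77 × √10 = 2.4350 (unchanged). New critical value: z_{0.05} = 1.645.
Revised power = Φ(δ − 1.645) + Φ(−δ − 1.645) = Φ(0.790) + Φ(-4.080) = 0.7853 + 0.0000 = 0.7853.

Power ≈ 0.785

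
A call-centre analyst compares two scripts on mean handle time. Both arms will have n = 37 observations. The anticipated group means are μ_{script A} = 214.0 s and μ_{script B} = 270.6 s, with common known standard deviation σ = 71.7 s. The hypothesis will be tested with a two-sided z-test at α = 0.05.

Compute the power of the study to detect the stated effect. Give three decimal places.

Power ≈ 0.924

Standardized effect: d = |μ_{script A} − μ_{script B}| / σ = |214.0 − 270.6| / 71.7 = 0.7894
Noncentrality parameter: δ = d·√(n/2) = 0.7894 × √(37/2) = 3.3953
Critical value for a two-sided test at α = 0.05: z_{α/2} = 1.960.
Power = Φ(δ − 1.960) + Φ(−δ − 1.960) = Φ(1.435) + Φ(-5.355) = 0.9244 + 0.0000 = 0.9244.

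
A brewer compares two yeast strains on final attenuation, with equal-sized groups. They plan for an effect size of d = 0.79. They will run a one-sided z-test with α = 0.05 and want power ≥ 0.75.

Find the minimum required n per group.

For power 0.75 need Φ(δ − z_{0.05}) = 0.75, so δ = z_{0.05} + z_{0.25} = 1.645 + 0.674 = 2.319.
δ = d·√(n/2) ⇒ n = 2(δ/d)² = 2 × (2.319 / 0.79)² = 17.24.
Round up to the next whole unit.

n = 18 per group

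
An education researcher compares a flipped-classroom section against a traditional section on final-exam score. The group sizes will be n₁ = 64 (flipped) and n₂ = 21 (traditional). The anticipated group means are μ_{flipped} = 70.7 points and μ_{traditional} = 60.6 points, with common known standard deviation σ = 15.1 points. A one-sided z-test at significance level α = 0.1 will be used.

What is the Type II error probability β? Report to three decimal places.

Standardized effect: d = |μ_{flipped} − μ_{traditional}| / σ = |70.7 − 60.6| / 15.1 = 0.6689
Noncentrality parameter: δ = d / √(1/n₁ + 1/n₂) = 0.6689 / √(1/64 + 1/21) = 2.6597
Critical value for a one-sided test at α = 0.1: z_α = 1.282.
Power = P(Z > 1.282 − δ) = Φ(1.378) = 0.9159.
Type II error: β = 1 − power = 1 − 0.9159 = 0.0841.

β ≈ 0.084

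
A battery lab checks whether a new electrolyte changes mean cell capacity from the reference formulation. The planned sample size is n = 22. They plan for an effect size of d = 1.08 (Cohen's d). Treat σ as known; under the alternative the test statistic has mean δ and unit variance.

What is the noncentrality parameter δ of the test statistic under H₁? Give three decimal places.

The noncentrality parameter scales effect size by the design's sample-size factor: δ = d·√n = 1.08 × √22 = 5.0656

δ ≈ 5.066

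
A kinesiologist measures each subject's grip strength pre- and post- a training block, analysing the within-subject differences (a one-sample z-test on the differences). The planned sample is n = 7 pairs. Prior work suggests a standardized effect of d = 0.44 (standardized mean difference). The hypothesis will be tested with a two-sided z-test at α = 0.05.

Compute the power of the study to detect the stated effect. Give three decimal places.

Noncentrality parameter: δ = d·√n = 0.44 × √7 = 1.1641
Two-sided α = 0.05 → critical value z_{0.025} = 1.960.
Power = Φ(δ − 1.960) + Φ(−δ − 1.960) = Φ(-0.796) + Φ(-3.124) = 0.2131 + 0.0009 = 0.2140.

Power ≈ 0.214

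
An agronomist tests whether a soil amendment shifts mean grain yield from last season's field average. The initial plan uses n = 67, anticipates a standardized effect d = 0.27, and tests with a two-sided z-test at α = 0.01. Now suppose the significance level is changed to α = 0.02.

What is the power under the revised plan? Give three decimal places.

δ = d·√n = 0.27 × √67 = 2.2100 (unchanged). New critical value: z_{0.01} = 2.326.
Revised power = Φ(δ − 2.326) + Φ(−δ − 2.326) = Φ(-0.116) + Φ(-4.536) = 0.4537 + 0.0000 = 0.4537.

Power ≈ 0.454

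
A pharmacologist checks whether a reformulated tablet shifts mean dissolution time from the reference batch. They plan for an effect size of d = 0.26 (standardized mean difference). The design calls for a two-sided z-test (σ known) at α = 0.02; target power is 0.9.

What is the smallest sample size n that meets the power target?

n = 193

For power 0.9 need Φ(δ − z_{0.01}) = 0.9, so δ = z_{0.01} + z_{0.10} = 2.326 + 1.282 = 3.608.
(Ignoring the negligible lower-tail rejection probability gives the usual closed-form inversion.)
δ = d·√n ⇒ n = (δ/d)² = (3.608 / 0.26)² = 192.56.
Rounding up, n = 193.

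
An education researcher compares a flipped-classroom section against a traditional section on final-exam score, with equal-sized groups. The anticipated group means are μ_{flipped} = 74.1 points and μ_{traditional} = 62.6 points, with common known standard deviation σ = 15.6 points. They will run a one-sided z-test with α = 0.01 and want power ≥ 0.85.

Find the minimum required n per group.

Standardized effect: d = |μ_{flipped} − μ_{traditional}| / σ = |74.1 − 62.6| / 15.6 = 0.7372
For power 0.85 need Φ(δ − z_{0.01}) = 0.85, so δ = z_{0.01} + z_{0.15} = 2.326 + 1.036 = 3.363.
δ = d·√(n/2) ⇒ n = 2(δ/d)² = 2 × (3.363 / 0.7372)² = 41.62.
Round up to the next whole unit.

n = 42 per group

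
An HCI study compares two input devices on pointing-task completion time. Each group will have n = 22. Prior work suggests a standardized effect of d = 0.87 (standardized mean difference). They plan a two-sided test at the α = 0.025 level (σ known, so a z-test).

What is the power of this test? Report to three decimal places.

Noncentrality parameter: δ = d·√(n/2) = 0.87 × √(22/2) = 2.8855
Two-sided α = 0.025 → critical value z_{0.0125} = 2.241.
Power = Φ(δ − 2.241) + Φ(−δ − 2.241) = Φ(0.644) + Φ(-5.127) = 0.7402 + 0.0000 = 0.7402.

Power ≈ 0.740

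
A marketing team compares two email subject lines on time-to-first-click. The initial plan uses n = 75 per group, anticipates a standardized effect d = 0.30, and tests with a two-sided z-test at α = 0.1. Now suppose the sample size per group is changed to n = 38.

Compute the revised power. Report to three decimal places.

With n = 38 per group: δ = d·√(n/2) = 0.30 × √(38/2) = 1.3077. Critical value z_{0.05} = 1.645.
Revised power = Φ(δ − 1.645) + Φ(−δ − 1.645) = Φ(-0.337) + Φ(-2.953) = 0.3680 + 0.0016 = 0.3696.

Power ≈ 0.370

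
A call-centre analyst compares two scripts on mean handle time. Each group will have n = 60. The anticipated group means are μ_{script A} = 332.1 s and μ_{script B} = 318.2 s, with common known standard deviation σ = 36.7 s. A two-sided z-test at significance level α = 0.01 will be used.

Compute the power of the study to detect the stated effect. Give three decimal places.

Standardized effect: d = |μ_{script A} − μ_{script B}| / σ = |332.1 − 318.2| / 36.7 = 0.3787
Noncentrality parameter: δ = d·√(n/2) = 0.3787 × √(60/2) = 2.0745
Critical value for a two-sided test at α = 0.01: z_{α/2} = 2.576.
Power = Φ(δ − 2.576) + Φ(−δ − 2.576) = Φ(-0.501) + Φ(-4.650) = 0.3081 + 0.0000 = 0.3081.

Power ≈ 0.308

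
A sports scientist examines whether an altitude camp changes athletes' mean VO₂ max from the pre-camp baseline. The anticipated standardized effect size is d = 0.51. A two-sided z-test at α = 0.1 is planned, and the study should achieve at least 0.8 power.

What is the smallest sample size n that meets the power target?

n = 24

Set Φ(δ − 1.645) = 0.8; then δ − 1.645 = Φ⁻¹(0.8) = 0.842, giving δ = 2.486.
(Ignoring the negligible lower-tail rejection probability gives the usual closed-form inversion.)
δ = d·√n ⇒ n = (δ/d)² = (2.486 / 0.51)² = 23.77.
Round up to the next whole unit.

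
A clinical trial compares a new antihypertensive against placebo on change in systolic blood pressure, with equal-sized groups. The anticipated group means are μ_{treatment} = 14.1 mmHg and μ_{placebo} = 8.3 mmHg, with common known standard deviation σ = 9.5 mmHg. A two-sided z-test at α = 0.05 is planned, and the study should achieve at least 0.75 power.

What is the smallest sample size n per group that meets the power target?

n = 38 per group

Standardized effect: d = |μ_{treatment} − μ_{placebo}| / σ = |14.1 − 8.3| / 9.5 = 0.6105
For power 0.75 need Φ(δ − z_{0.025}) = 0.75, so δ = z_{0.025} + z_{0.25} = 1.960 + 0.674 = 2.634.
(The Φ(−δ − z_{α/2}) term is vanishingly small for δ > 0 and is dropped in the standard sample-size formula.)
δ = d·√(n/2) ⇒ n = 2(δ/d)² = 2 × (2.634 / 0.6105)² = 37.24.
Rounding up, n = 38 per group.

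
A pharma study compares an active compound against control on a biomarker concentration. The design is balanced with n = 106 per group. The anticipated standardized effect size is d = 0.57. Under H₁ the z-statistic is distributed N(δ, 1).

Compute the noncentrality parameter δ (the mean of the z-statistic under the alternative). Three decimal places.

The noncentrality parameter scales effect size by the design's sample-size factor: δ = d·√(n/2) = 0.57 × √(106/2) = 4.1497

δ ≈ 4.150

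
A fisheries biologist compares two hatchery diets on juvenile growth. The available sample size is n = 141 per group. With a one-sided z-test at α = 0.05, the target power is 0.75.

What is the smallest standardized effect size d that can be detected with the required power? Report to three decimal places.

Required noncentrality: δ = z_{0.05} + z_{0.25} = 1.645 + 0.674 = 2.319.
δ = d·√(n/2) ⇒ d = δ/√(n/2) = 2.319/√(141/2) = 0.2762.

d ≈ 0.276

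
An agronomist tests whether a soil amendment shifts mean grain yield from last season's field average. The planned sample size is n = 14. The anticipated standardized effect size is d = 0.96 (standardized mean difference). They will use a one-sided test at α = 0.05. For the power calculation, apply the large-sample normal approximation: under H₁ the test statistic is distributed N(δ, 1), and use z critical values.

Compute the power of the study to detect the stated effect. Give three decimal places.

Noncentrality parameter: λ = d·√n = 0.96 × √14 = 3.5920
One-sided α = 0.05 → critical value z_{0.05} = 1.645.
Power = P(Z > 1.645 − λ) = Φ(1.947) = 0.9742.

Power ≈ 0.974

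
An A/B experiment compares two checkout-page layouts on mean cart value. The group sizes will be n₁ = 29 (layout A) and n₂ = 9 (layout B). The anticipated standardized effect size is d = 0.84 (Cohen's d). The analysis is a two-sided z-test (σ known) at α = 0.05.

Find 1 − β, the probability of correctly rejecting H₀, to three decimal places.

Power ≈ 0.595

Noncentrality parameter: δ = d / √(1/n₁ + 1/n₂) = 0.84 / √(1/29 + 1/9) = 2.2014
Critical value for a two-sided test at α = 0.05: z_{α/2} = 1.960.
Power = Φ(δ − 1.960) + Φ(−δ − 1.960) = Φ(0.241) + Φ(-4.161) = 0.5954 + 0.0000 = 0.5954.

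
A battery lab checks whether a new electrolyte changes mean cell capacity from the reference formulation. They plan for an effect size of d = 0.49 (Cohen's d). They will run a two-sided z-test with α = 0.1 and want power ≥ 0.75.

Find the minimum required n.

n = 23

For power 0.75 need Φ(δ − z_{0.05}) = 0.75, so δ = z_{0.05} + z_{0.25} = 1.645 + 0.674 = 2.319.
(The Φ(−δ − z_{α/2}) term is vanishingly small for δ > 0 and is dropped in the standard sample-size formula.)
δ = d·√n ⇒ n = (δ/d)² = (2.319 / 0.49)² = 22.40.
Rounding up, n = 23.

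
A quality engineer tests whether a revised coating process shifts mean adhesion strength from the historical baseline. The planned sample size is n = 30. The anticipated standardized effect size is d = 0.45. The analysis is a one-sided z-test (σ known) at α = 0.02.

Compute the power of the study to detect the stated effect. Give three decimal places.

Noncentrality parameter: δ = d·√n = 0.45 × √30 = 2.4648
One-sided α = 0.02 → critical value z_{0.02} = 2.054.
Power = P(Z > 2.054 − δ) = Φ(0.411) = 0.6595.

Power ≈ 0.659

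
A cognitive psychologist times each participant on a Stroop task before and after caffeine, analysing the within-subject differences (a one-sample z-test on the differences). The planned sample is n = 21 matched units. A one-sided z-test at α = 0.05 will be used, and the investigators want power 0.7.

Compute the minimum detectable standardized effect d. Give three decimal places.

Required noncentrality: δ = z_{0.05} + z_{0.30} = 1.645 + 0.524 = 2.169.
δ = d·√n ⇒ d = δ/√n = 2.169/√21 = 0.4734.

d ≈ 0.473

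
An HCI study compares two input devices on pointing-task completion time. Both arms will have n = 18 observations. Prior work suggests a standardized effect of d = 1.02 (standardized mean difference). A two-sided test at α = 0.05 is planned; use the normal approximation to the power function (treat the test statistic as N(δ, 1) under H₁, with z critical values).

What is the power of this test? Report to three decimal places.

Power ≈ 0.864

Noncentrality parameter: δ = d·√(n/2) = 1.02 × √(18/2) = 3.0600
Critical value for a two-sided test at α = 0.05: z_{α/2} = 1.960.
Power = Φ(δ − 1.960) + Φ(−δ − 1.960) = Φ(1.100) + Φ(-5.020) = 0.8643 + 0.0000 = 0.8643.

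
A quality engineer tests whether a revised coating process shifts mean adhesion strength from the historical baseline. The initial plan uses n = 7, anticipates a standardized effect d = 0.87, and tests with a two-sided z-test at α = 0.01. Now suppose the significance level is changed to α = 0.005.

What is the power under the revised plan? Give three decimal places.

δ = d·√n = 0.87 × √7 = 2.3018 (unchanged). New critical value: z_{0.0025} = 2.807.
Revised power = Φ(δ − 2.807) + Φ(−δ − 2.807) = Φ(-0.505) + Φ(-5.109) = 0.3067 + 0.0000 = 0.3067.

Power ≈ 0.307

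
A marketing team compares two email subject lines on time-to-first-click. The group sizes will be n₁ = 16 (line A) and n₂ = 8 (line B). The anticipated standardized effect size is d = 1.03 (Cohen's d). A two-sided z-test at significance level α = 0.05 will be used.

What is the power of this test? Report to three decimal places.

Noncentrality parameter: δ = d / √(1/n₁ + 1/n₂) = 1.03 / √(1/16 + 1/8) = 2.3787
Two-sided α = 0.05 → critical value z_{0.025} = 1.960.
Power = Φ(δ − 1.960) + Φ(−δ − 1.960) = Φ(0.419) + Φ(-4.339) = 0.6623 + 0.0000 = 0.6623.

Power ≈ 0.662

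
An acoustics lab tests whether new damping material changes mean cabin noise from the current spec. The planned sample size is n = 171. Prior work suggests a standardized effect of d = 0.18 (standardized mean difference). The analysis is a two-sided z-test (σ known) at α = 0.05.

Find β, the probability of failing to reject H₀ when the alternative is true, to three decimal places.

β ≈ 0.347

Noncentrality parameter: δ = d·√n = 0.18 × √171 = 2.3538
Two-sided α = 0.05 → critical value z_{0.025} = 1.960.
Power = Φ(δ − 1.960) + Φ(−δ − 1.960) = Φ(0.394) + Φ(-4.314) = 0.6532 + 0.0000 = 0.6532.
Type II error: β = 1 − power = 1 − 0.6532 = 0.3468.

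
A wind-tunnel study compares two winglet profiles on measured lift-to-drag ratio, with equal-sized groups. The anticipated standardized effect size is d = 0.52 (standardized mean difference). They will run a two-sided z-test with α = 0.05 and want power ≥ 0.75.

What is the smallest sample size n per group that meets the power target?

n = 52 per group

Set Φ(δ − 1.960) = 0.75; then δ − 1.960 = Φ⁻¹(0.75) = 0.674, giving δ = 2.634.
(Ignoring the negligible lower-tail rejection probability gives the usual closed-form inversion.)
δ = d·√(n/2) ⇒ n = 2(δ/d)² = 2 × (2.634 / 0.52)² = 51.33.
Round up to the next whole unit.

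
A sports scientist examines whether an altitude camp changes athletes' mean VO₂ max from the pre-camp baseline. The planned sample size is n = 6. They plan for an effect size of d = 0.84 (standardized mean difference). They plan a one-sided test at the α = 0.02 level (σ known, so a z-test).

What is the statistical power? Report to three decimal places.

Noncentrality parameter: δ = d·√n = 0.84 × √6 = 2.0576
One-sided α = 0.02 → critical value z_{0.02} = 2.054.
Power = P(Z > 2.054 − δ) = Φ(0.004) = 0.5015.

Power ≈ 0.502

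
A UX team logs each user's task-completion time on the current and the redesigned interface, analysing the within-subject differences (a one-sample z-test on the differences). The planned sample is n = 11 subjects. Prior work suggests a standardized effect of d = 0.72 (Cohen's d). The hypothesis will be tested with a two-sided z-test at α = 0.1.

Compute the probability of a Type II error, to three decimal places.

β ≈ 0.229

Noncentrality parameter: δ = d·√n = 0.72 × √11 = 2.3880
Critical value for a two-sided test at α = 0.1: z_{α/2} = 1.645.
Power = Φ(δ − 1.645) + Φ(−δ − 1.645) = Φ(0.743) + Φ(-4.033) = 0.7713 + 0.0000 = 0.7713.
Type II error: β = 1 − power = 1 − 0.7713 = 0.2287.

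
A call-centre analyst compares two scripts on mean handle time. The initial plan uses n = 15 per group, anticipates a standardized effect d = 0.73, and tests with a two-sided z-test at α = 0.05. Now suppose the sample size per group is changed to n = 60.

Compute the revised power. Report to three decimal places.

Power ≈ 0.979

With n = 60 per group: δ = d·√(n/2) = 0.73 × √(60/2) = 3.9984. Critical value z_{0.025} = 1.960.
Revised power = Φ(δ − 1.960) + Φ(−δ − 1.960) = Φ(2.038) + Φ(-5.958) = 0.9792 + 0.0000 = 0.9792.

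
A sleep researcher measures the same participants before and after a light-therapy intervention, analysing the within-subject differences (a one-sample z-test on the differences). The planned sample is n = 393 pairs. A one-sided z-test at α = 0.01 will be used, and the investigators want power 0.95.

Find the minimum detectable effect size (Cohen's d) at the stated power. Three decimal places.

d ≈ 0.200

Need Φ(δ − 2.326) = 0.95, so δ = 2.326 + 1.645 = 3.971.
δ = d·√n ⇒ d = δ/√n = 3.971/√393 = 0.2003.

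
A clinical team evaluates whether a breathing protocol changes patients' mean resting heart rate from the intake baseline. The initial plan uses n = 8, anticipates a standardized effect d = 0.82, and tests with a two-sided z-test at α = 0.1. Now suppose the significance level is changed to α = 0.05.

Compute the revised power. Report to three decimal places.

Power ≈ 0.640

δ = d·√n = 0.82 × √8 = 2.3193 (unchanged). New critical value: z_{0.025} = 1.960.
Revised power = Φ(δ − 1.960) + Φ(−δ − 1.960) = Φ(0.359) + Φ(-4.279) = 0.6403 + 0.0000 = 0.6403.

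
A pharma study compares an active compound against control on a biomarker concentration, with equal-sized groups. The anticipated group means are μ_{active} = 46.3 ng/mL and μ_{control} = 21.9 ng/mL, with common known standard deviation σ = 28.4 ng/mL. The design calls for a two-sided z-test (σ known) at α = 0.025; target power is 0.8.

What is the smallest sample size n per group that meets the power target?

Standardized effect: d = |μ_{active} − μ_{control}| / σ = |46.3 − 21.9| / 28.4 = 0.8592
Set Φ(δ − 2.241) = 0.8; then δ − 2.241 = Φ⁻¹(0.8) = 0.842, giving δ = 3.083.
(The Φ(−δ − z_{α/2}) term is vanishingly small for δ > 0 and is dropped in the standard sample-size formula.)
δ = d·√(n/2) ⇒ n = 2(δ/d)² = 2 × (3.083 / 0.8592)² = 25.75.
Rounding up, n = 26 per group.

n = 26 per group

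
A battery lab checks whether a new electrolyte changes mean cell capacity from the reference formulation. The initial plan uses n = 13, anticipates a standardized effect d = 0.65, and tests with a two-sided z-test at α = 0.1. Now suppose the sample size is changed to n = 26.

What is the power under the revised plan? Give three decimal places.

Power ≈ 0.952

With n = 26: δ = d·√n = 0.65 × √26 = 3.3144. Critical value z_{0.05} = 1.645.
Revised power = Φ(δ − 1.645) + Φ(−δ − 1.645) = Φ(1.670) + Φ(-4.959) = 0.9525 + 0.0000 = 0.9525.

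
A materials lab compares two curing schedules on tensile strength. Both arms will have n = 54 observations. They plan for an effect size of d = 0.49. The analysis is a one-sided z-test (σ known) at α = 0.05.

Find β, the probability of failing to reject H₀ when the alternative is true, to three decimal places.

Noncentrality parameter: δ = d·√(n/2) = 0.49 × √(54/2) = 2.5461
One-sided α = 0.05 → critical value z_{0.05} = 1.645.
Power = P(Z > 1.645 − δ) = Φ(0.901) = 0.8163.
Type II error: β = 1 − power = 1 − 0.8163 = 0.1837.

β ≈ 0.184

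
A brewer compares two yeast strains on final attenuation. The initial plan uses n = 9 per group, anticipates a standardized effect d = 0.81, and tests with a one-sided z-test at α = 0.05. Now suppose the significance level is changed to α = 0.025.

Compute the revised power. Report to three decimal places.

δ = d·√(n/2) = 0.81 × √(9/2) = 1.7183 (unchanged). New critical value: z_{0.025} = 1.960.
Revised power = P(Z > 1.960 − δ) = Φ(-0.242) = 0.4045.

Power ≈ 0.405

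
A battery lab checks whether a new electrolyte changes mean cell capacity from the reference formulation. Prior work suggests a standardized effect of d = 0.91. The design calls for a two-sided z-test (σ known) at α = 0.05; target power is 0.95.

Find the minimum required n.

For power 0.95 need Φ(δ − z_{0.025}) = 0.95, so δ = z_{0.025} + z_{0.05} = 1.960 + 1.645 = 3.605.
(Ignoring the negligible lower-tail rejection probability gives the usual closed-form inversion.)
δ = d·√n ⇒ n = (δ/d)² = (3.605 / 0.91)² = 15.69.
Round up to the next whole unit.

n = 16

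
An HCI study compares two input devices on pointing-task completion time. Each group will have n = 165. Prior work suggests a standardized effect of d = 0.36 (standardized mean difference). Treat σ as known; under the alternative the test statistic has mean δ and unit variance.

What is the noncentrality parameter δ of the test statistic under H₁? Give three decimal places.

δ = d·√(n/2) = 0.36 × √(165/2) = 3.2699

δ ≈ 3.270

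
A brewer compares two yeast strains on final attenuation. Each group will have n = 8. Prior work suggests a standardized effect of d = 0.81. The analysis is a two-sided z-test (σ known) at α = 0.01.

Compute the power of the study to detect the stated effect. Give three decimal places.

Power ≈ 0.170

Noncentrality parameter: δ = d·√(n/2) = 0.81 × √(8/2) = 1.6200
Critical value for a two-sided test at α = 0.01: z_{α/2} = 2.576.
Power = Φ(δ − 2.576) + Φ(−δ − 2.576) = Φ(-0.956) + Φ(-4.196) = 0.1696 + 0.0000 = 0.1696.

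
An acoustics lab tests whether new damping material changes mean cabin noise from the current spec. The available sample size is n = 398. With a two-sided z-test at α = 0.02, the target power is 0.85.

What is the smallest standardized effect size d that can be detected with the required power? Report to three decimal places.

d ≈ 0.169

Required noncentrality: δ = z_{0.01} + z_{0.15} = 2.326 + 1.036 = 3.363.
(The second rejection-region term Φ(−δ − z_{α/2}) is negligible and dropped.)
δ = d·√n ⇒ d = δ/√n = 3.363/√398 = 0.1686.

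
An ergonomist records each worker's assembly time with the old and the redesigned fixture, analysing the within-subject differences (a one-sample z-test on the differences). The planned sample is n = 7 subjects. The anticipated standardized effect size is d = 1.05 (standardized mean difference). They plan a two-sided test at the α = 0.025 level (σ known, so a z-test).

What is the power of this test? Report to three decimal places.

Noncentrality parameter: δ = d·√n = 1.05 × √7 = 2.7780
Critical value for a two-sided test at α = 0.025: z_{α/2} = 2.241.
Power = Φ(δ − 2.241) + Φ(−δ − 2.241) = Φ(0.537) + Φ(-5.019) = 0.7042 + 0.0000 = 0.7042.

Power ≈ 0.704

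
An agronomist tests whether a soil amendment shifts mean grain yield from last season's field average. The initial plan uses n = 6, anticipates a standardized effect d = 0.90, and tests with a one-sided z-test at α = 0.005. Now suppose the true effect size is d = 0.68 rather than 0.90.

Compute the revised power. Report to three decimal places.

Power ≈ 0.181

With d = 0.68: δ = d·√n = 0.68 × √6 = 1.6657. Critical value z_{0.005} = 2.576.
Revised power = Φ(δ − 2.576) = Φ(-0.910) = 0.1814.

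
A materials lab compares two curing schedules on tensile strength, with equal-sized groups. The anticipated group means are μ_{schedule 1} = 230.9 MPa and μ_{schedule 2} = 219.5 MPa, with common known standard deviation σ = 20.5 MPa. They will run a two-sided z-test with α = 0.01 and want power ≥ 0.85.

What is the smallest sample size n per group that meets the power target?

n = 85 per group

Standardized effect: d = |μ_{schedule 1} − μ_{schedule 2}| / σ = |230.9 − 219.5| / 20.5 = 0.5561
For power 0.85 need Φ(δ − z_{0.005}) = 0.85, so δ = z_{0.005} + z_{0.15} = 2.576 + 1.036 = 3.612.
(For δ > 0 the lower-tail rejection region contributes negligibly to power, so the one-term inversion is standard.)
δ = d·√(n/2) ⇒ n = 2(δ/d)² = 2 × (3.612 / 0.5561)² = 84.39.
Round up to the next whole unit.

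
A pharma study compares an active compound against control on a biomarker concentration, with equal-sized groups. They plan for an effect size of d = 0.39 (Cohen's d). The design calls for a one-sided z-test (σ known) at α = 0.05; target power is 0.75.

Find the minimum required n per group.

n = 71 per group

Set Φ(δ − 1.645) = 0.75; then δ − 1.645 = Φ⁻¹(0.75) = 0.674, giving δ = 2.319.
δ = d·√(n/2) ⇒ n = 2(δ/d)² = 2 × (2.319 / 0.39)² = 70.73.
Round up to the next whole unit.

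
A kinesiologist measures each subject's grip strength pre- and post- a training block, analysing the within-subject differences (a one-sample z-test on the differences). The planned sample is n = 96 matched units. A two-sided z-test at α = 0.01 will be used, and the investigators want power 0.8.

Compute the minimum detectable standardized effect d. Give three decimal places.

Need Φ(δ − 2.576) = 0.8, so δ = 2.576 + 0.842 = 3.417.
(The second rejection-region term Φ(−δ − z_{α/2}) is negligible and dropped.)
δ = d·√n ⇒ d = δ/√n = 3.417/√96 = 0.3488.

d ≈ 0.349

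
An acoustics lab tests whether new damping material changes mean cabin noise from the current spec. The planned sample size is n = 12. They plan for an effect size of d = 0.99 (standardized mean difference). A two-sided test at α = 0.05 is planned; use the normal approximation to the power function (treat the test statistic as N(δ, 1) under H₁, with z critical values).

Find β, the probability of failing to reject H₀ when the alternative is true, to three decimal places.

β ≈ 0.071

Noncentrality parameter: δ = d·√n = 0.99 × √12 = 3.4295
Two-sided α = 0.05 → critical value z_{0.025} = 1.960.
Power = Φ(δ − 1.960) + Φ(−δ − 1.960) = Φ(1.469) + Φ(-5.389) = 0.9292 + 0.0000 = 0.9292.
Type II error: β = 1 − power = 1 − 0.9292 = 0.0708.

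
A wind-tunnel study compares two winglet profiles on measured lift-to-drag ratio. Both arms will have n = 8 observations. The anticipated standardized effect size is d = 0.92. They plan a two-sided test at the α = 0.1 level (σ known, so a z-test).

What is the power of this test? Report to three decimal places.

Power ≈ 0.578

Noncentrality parameter: δ = d·√(n/2) = 0.92 × √(8/2) = 1.8400
Two-sided α = 0.1 → critical value z_{0.05} = 1.645.
Power = Φ(δ − 1.645) + Φ(−δ − 1.645) = Φ(0.195) + Φ(-3.485) = 0.5774 + 0.0002 = 0.5776.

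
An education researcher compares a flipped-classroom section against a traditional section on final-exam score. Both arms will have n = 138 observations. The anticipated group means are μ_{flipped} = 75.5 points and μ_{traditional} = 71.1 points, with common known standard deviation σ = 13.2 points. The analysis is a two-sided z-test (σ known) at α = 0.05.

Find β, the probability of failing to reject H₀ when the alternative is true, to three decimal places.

Standardized effect: d = |μ_{flipped} − μ_{traditional}| / σ = |75.5 − 71.1| / 13.2 = 0.3333
Noncentrality parameter: δ = d·√(n/2) = 0.3333 × √(138/2) = 2.7689
Two-sided α = 0.05 → critical value z_{0.025} = 1.960.
Power = Φ(δ − 1.960) + Φ(−δ − 1.960) = Φ(0.809) + Φ(-4.729) = 0.7907 + 0.0000 = 0.7907.
Type II error: β = 1 − power = 1 − 0.7907 = 0.2093.

β ≈ 0.209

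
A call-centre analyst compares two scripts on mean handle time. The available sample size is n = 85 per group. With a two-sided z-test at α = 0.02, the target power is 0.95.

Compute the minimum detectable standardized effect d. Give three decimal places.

Required noncentrality: δ = z_{0.01} + z_{0.05} = 2.326 + 1.645 = 3.971.
(Lower-tail contribution to power is negligible for δ > 0.)
δ = d·√(n/2) ⇒ d = δ/√(n/2) = 3.971/√(85/2) = 0.6092.

d ≈ 0.609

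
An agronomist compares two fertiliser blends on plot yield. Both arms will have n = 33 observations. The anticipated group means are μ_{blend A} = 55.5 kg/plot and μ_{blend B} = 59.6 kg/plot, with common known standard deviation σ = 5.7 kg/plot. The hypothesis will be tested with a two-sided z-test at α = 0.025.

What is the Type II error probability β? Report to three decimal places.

Standardized effect: d = |μ_{blend A} − μ_{blend B}| / σ = |55.5 − 59.6| / 5.7 = 0.7193
Noncentrality parameter: δ = d·√(n/2) = 0.7193 × √(33/2) = 2.9218
Two-sided α = 0.025 → critical value z_{0.0125} = 2.241.
Power = Φ(δ − 2.241) + Φ(−δ − 2.241) = Φ(0.680) + Φ(-5.163) = 0.7519 + 0.0000 = 0.7519.
Type II error: β = 1 − power = 1 − 0.7519 = 0.2481.

β ≈ 0.248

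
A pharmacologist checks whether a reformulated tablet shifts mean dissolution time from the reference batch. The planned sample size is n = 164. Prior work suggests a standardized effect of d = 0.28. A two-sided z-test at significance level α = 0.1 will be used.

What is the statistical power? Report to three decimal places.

Power ≈ 0.974

Noncentrality parameter: δ = d·√n = 0.28 × √164 = 3.5857
Two-sided α = 0.1 → critical value z_{0.05} = 1.645.
Power = Φ(δ − 1.645) + Φ(−δ − 1.645) = Φ(1.941) + Φ(-5.231) = 0.9739 + 0.0000 = 0.9739.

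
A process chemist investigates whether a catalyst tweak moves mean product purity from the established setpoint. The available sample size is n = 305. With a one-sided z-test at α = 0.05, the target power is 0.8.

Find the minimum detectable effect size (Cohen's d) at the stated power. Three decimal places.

d ≈ 0.142

Required noncentrality: δ = z_{0.05} + z_{0.20} = 1.645 + 0.842 = 2.486.
δ = d·√n ⇒ d = δ/√n = 2.486/√305 = 0.1424.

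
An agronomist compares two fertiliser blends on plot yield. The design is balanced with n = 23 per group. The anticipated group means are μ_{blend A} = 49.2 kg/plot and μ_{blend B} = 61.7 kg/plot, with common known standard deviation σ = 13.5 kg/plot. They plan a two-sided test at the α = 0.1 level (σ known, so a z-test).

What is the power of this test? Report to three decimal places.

Power ≈ 0.933

Standardized effect: d = |μ_{blend A} − μ_{blend B}| / σ = |49.2 − 61.7| / 13.5 = 0.9259
Noncentrality parameter: δ = d·√(n/2) = 0.9259 × √(23/2) = 3.1400
Two-sided α = 0.1 → critical value z_{0.05} = 1.645.
Power = Φ(δ − 1.645) + Φ(−δ − 1.645) = Φ(1.495) + Φ(-4.785) = 0.9326 + 0.0000 = 0.9326.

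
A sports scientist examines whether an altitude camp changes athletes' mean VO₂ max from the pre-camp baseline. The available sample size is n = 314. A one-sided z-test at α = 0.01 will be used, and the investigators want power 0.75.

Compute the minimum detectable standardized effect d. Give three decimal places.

Need Φ(δ − 2.326) = 0.75, so δ = 2.326 + 0.674 = 3.001.
δ = d·√n ⇒ d = δ/√n = 3.001/√314 = 0.1693.

d ≈ 0.169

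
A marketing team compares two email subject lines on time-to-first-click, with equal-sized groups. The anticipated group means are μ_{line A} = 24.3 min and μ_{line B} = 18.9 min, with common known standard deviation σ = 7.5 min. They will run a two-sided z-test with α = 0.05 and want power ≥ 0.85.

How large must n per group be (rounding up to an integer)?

Standardized effect: d = |μ_{line A} − μ_{line B}| / σ = |24.3 − 18.9| / 7.5 = 0.7200
Set Φ(δ − 1.960) = 0.85; then δ − 1.960 = Φ⁻¹(0.85) = 1.036, giving δ = 2.996.
(For δ > 0 the lower-tail rejection region contributes negligibly to power, so the one-term inversion is standard.)
δ = d·√(n/2) ⇒ n = 2(δ/d)² = 2 × (2.996 / 0.7200)² = 34.64.
Round up to the next whole unit.

n = 35 per group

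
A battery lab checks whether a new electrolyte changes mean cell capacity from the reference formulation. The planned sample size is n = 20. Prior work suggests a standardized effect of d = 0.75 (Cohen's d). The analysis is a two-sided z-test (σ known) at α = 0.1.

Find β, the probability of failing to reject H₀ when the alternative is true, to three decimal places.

Noncentrality parameter: δ = d·√n = 0.75 × √20 = 3.3541
Critical value for a two-sided test at α = 0.1: z_{α/2} = 1.645.
Power = Φ(δ − 1.645) + Φ(−δ − 1.645) = Φ(1.709) + Φ(-4.999) = 0.9563 + 0.0000 = 0.9563.
Type II error: β = 1 − power = 1 − 0.9563 = 0.0437.

β ≈ 0.044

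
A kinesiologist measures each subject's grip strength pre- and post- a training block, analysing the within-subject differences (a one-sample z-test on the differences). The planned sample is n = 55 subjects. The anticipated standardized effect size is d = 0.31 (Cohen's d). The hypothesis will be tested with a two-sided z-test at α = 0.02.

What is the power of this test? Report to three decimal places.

Power ≈ 0.489

Noncentrality parameter: δ = d·√n = 0.31 × √55 = 2.2990
Two-sided α = 0.02 → critical value z_{0.01} = 2.326.
Power = Φ(δ − 2.326) + Φ(−δ − 2.326) = Φ(-0.027) + Φ(-4.625) = 0.4891 + 0.0000 = 0.4891.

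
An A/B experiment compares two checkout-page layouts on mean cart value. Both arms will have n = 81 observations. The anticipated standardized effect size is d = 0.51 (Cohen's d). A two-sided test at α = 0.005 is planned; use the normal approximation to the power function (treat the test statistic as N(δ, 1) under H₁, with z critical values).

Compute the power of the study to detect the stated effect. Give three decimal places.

Noncentrality parameter: δ = d·√(n/2) = 0.51 × √(81/2) = 3.2456
Two-sided α = 0.005 → critical value z_{0.0025} = 2.807.
Power = Φ(δ − 2.807) + Φ(−δ − 2.807) = Φ(0.439) + Φ(-6.053) = 0.6695 + 0.0000 = 0.6695.

Power ≈ 0.670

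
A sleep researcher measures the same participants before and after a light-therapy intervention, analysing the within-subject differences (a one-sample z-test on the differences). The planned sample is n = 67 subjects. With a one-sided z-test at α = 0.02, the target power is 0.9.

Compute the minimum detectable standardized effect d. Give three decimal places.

Required noncentrality: δ = z_{0.02} + z_{0.10} = 2.054 + 1.282 = 3.335.
δ = d·√n ⇒ d = δ/√n = 3.335/√67 = 0.4075.

d ≈ 0.407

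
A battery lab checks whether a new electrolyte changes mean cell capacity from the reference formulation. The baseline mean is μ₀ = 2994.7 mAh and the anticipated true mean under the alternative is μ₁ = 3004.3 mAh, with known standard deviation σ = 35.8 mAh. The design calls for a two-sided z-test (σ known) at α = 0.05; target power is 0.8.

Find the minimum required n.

n = 110

Standardized effect: d = |μ₁ − μ₀| / σ = |3004.3 − 2994.7| / 35.8 = 0.2682
For power 0.8 need Φ(δ − z_{0.025}) = 0.8, so δ = z_{0.025} + z_{0.20} = 1.960 + 0.842 = 2.802.
(For δ > 0 the lower-tail rejection region contributes negligibly to power, so the one-term inversion is standard.)
δ = d·√n ⇒ n = (δ/d)² = (2.802 / 0.2682)² = 109.15.
Round up to the next whole unit.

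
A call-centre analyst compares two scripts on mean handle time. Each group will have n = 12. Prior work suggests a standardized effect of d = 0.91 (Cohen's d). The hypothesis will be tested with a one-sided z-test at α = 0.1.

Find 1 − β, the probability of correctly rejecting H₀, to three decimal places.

Power ≈ 0.828

Noncentrality parameter: δ = d·√(n/2) = 0.91 × √(12/2) = 2.2290
Critical value for a one-sided test at α = 0.1: z_α = 1.282.
Power = P(Z > 1.282 − δ) = Φ(0.947) = 0.8283.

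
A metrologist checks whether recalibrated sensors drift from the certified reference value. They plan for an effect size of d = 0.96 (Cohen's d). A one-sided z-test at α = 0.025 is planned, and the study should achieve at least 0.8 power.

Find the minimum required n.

n = 9

Set Φ(δ − 1.960) = 0.8; then δ − 1.960 = Φ⁻¹(0.8) = 0.842, giving δ = 2.802.
δ = d·√n ⇒ n = (δ/d)² = (2.802 / 0.96)² = 8.52.
Rounding up, n = 9.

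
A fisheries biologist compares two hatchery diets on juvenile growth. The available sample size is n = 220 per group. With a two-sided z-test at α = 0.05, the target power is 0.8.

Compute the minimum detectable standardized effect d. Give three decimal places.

Need Φ(δ − 1.960) = 0.8, so δ = 1.960 + 0.842 = 2.802.
(Lower-tail contribution to power is negligible for δ > 0.)
δ = d·√(n/2) ⇒ d = δ/√(n/2) = 2.802/√(220/2) = 0.2671.

d ≈ 0.267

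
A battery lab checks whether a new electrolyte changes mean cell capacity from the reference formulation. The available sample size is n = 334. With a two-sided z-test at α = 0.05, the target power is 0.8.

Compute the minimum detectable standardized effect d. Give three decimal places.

d ≈ 0.153

Need Φ(δ − 1.960) = 0.8, so δ = 1.960 + 0.842 = 2.802.
(Lower-tail contribution to power is negligible for δ > 0.)
δ = d·√n ⇒ d = δ/√n = 2.802/√334 = 0.1533.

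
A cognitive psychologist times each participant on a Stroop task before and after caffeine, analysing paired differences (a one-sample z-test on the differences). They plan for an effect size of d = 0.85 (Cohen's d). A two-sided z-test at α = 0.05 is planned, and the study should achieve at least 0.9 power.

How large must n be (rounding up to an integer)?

n = 15

Set Φ(δ − 1.960) = 0.9; then δ − 1.960 = Φ⁻¹(0.9) = 1.282, giving δ = 3.242.
(The Φ(−δ − z_{α/2}) term is vanishingly small for δ > 0 and is dropped in the standard sample-size formula.)
δ = d·√n ⇒ n = (δ/d)² = (3.242 / 0.85)² = 14.54.
Rounding up, n = 15.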